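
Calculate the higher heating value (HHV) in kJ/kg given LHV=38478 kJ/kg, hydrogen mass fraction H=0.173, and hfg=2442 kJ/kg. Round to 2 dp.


HHV = LHV + hfg * 9 * H
Water addition = 2442 * 9 * 0.173 = 3802.194 kJ/kg
HHV = 38478 + 3802.194 = 42280.19 kJ/kg


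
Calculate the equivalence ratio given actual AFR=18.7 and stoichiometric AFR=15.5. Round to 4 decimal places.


phi = AFR_stoich / AFR_actual
phi = 15.5 / 18.7 = 0.8289


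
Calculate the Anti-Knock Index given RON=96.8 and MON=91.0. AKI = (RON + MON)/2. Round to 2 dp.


AKI = (RON + MON) / 2
AKI = (96.8 + 91.0) / 2
AKI = 187.8 / 2 = 93.90


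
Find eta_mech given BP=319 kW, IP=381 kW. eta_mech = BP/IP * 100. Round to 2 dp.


eta_mech = (BP / IP) * 100
Ratio = 319 / 381 = 0.8373
eta_mech = 0.8373 * 100 = 83.73%


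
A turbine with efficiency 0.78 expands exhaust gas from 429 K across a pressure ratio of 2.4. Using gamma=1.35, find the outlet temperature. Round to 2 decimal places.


T_out = T_in * (1 - eta * (1 - PR^(-(gamma-1)/gamma)))
Exponent = -(1.35-1)/1.35 = -0.25925926
PR^exp = 2.4^(-0.25925926) = 0.79694200
Factor = 1 - 0.78*(1 - 0.79694200) = 0.84161476
T_out = 429 * 0.84161476 = 361.05 K


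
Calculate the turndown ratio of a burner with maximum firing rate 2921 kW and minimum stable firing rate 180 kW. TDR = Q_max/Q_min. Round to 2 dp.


TDR = Q_max / Q_min
TDR = 2921 / 180 = 16.23


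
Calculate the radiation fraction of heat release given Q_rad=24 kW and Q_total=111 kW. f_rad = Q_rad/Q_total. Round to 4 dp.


f_rad = Q_rad / Q_total
f_rad = 24 / 111 = 0.2162


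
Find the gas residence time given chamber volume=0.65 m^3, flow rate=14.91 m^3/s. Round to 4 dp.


tau = V / Q_flow
tau = 0.65 / 14.91 = 0.0436 s


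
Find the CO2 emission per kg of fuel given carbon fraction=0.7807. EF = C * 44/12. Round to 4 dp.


EF = C_frac * (M_CO2 / M_C)
EF = 0.7807 * (44/12)
EF = 0.7807 * 3.666667 = 2.8626 kg_CO2/kg_fuel


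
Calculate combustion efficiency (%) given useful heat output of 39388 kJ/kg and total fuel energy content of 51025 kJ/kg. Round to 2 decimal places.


Efficiency = (Q_useful / Q_fuel) * 100
Efficiency = (39388 / 51025) * 100
Efficiency = 0.7719 * 100 = 77.19%


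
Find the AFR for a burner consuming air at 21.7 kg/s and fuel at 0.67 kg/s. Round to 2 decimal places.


AFR = m_air / m_fuel
AFR = 21.7 / 0.67 = 32.39


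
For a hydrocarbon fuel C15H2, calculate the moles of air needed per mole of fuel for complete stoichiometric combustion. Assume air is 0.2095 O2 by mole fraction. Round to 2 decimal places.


Balanced combustion: C15H2 + 15.5 O2 -> 15 CO2 + 1 H2O
O2 needed = C + H/4 = 15 + 2/4 = 15.50 moles
Air moles = O2 / 0.2095 = 15.50 / 0.2095 = 73.99 moles air


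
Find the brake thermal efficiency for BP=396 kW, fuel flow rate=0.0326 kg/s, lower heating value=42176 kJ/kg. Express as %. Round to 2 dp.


eta_BTE = (BP / (mf * LHV)) * 100
Denominator = 0.0326 * 42176 = 1374.9376 kW
eta_BTE = (396 / 1374.9376) * 100 = 28.80%


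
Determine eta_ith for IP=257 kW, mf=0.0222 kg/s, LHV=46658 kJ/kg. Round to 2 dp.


eta_ith = (IP / (mf * LHV)) * 100
Denominator = 0.0222 * 46658 = 1035.8076 kW
eta_ith = (257 / 1035.8076) * 100 = 24.81%


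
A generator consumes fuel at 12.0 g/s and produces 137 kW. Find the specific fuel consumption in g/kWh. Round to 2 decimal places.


SFC = (mf / BP) * 3600
Rate = 12.0 / 137 = 0.087591 g/(s*kW)
SFC = 0.087591 * 3600 = 315.33 g/kWh


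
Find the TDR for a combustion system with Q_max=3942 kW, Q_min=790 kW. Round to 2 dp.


TDR = Q_max / Q_min
TDR = 3942 / 790 = 4.99


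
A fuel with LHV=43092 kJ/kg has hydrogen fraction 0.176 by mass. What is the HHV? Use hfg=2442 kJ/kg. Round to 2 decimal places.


HHV = LHV + hfg * 9 * H
Water addition = 2442 * 9 * 0.176 = 3868.128 kJ/kg
HHV = 43092 + 3868.128 = 46960.13 kJ/kg


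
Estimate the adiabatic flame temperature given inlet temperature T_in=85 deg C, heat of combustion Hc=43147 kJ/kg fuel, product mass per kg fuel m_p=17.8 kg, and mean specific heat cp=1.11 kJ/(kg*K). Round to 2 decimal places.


T_ad = T_in + Hc / (m_p * cp)
Denominator = 17.8 * 1.11 = 19.7580
Temperature rise = 43147 / 19.7580 = 2183.77 K
T_ad = 85 + 2183.77 = 2268.77 deg C


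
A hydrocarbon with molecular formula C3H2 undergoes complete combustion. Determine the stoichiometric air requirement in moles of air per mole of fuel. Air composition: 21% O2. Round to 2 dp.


Balanced combustion: C3H2 + 3.5 O2 -> 3 CO2 + 1 H2O
O2 needed = C + H/4 = 3 + 2/4 = 3.50 moles
Air moles = O2 / 0.21 = 3.50 / 0.21 = 16.67 moles air


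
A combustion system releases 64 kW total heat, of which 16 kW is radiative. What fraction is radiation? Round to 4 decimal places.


f_rad = Q_rad / Q_total
f_rad = 16 / 64 = 0.2500


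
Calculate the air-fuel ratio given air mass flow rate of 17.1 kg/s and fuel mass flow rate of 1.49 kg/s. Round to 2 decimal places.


AFR = m_air / m_fuel
AFR = 17.1 / 1.49 = 11.48


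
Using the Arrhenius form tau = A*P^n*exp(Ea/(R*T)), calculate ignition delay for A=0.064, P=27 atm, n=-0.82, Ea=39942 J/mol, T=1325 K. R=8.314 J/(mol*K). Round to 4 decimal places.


tau = A * P^n * exp(Ea/(R*T))
P^n = 27^(-0.82) = 0.06703193
Ea/(R*T) = 39942/(8.314*1325) = 3.625801
exp(Ea/(R*T)) = 37.554775
tau = 0.064 * 0.06703193 * 37.554775 = 0.1611 ms


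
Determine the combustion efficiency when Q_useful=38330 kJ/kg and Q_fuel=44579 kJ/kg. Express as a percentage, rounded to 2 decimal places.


Efficiency = (Q_useful / Q_fuel) * 100
Efficiency = (38330 / 44579) * 100
Efficiency = 0.8598 * 100 = 85.98%


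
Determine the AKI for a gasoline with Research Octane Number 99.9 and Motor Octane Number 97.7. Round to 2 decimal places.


AKI = (RON + MON) / 2
AKI = (99.9 + 97.7) / 2
AKI = 197.6 / 2 = 98.80


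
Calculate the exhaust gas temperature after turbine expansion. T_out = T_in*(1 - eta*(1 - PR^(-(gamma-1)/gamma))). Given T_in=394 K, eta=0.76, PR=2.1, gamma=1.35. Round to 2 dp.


T_out = T_in * (1 - eta * (1 - PR^(-(gamma-1)/gamma)))
Exponent = -(1.35-1)/1.35 = -0.25925926
PR^exp = 2.1^(-0.25925926) = 0.82501466
Factor = 1 - 0.76*(1 - 0.82501466) = 0.86701114
T_out = 394 * 0.86701114 = 341.60 K


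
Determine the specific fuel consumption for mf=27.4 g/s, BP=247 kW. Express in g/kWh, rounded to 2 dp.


SFC = (mf / BP) * 3600
Rate = 27.4 / 247 = 0.110931 g/(s*kW)
SFC = 0.110931 * 3600 = 399.35 g/kWh


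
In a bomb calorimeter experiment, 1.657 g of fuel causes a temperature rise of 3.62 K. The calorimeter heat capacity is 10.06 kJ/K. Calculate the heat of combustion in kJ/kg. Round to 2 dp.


Hc = C_cal * delta_T / m_fuel
Q_released = 10.06 * 3.62 = 36.4172 kJ
m_fuel = 1.657 g = 1.657/1000 kg = 0.001657 kg
Hc = 36.4172 / 0.001657 = 21977.79 kJ/kg


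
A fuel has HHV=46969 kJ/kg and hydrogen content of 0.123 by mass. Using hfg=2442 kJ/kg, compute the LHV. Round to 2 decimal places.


LHV = HHV - hfg * 9 * H
Water correction = 2442 * 9 * 0.123 = 2703.294 kJ/kg
LHV = 46969 - 2703.294 = 44265.71 kJ/kg


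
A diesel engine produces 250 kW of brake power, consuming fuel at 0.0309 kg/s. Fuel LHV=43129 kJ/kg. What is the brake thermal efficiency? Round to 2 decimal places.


eta_BTE = (BP / (mf * LHV)) * 100
Denominator = 0.0309 * 43129 = 1332.6861 kW
eta_BTE = (250 / 1332.6861) * 100 = 18.76%


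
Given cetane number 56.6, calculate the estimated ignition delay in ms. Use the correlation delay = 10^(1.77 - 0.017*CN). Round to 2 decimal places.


delay = 10^(1.77 - 0.017*CN)
Exponent = 1.77 - 0.017*56.6 = 0.8078
delay = 10^0.8078 = 6.42 ms


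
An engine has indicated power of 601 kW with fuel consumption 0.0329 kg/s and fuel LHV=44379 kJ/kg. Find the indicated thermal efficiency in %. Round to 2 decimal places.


eta_ith = (IP / (mf * LHV)) * 100
Denominator = 0.0329 * 44379 = 1460.0691 kW
eta_ith = (601 / 1460.0691) * 100 = 41.16%


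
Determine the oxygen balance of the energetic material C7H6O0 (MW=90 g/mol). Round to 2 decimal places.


OB = -1600 * (2C + H/2 - O) / MW
Inner = 2*7 + 6/2 - 0 = 17.00
OB = -1600 * 17.00 / 90 = -302.22%


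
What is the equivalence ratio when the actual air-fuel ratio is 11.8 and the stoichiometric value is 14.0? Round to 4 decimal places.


phi = AFR_stoich / AFR_actual
phi = 14.0 / 11.8 = 1.1864


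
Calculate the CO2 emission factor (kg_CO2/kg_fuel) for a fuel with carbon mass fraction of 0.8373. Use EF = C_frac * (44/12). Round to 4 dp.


EF = C_frac * (M_CO2 / M_C)
EF = 0.8373 * (44/12)
EF = 0.8373 * 3.666667 = 3.0701 kg_CO2/kg_fuel


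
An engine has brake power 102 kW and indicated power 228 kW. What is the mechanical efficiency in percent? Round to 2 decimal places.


eta_mech = (BP / IP) * 100
Ratio = 102 / 228 = 0.4474
eta_mech = 0.4474 * 100 = 44.74%


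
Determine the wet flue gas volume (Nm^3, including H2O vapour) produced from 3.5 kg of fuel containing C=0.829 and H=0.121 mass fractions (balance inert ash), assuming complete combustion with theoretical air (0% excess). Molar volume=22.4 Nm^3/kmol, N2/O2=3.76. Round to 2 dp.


Per kg fuel: CO2 = (C/12 kmol)*22.4 = (0.829/12)*22.4 = 1.54747 Nm^3
Per kg fuel: H2O = (H/2 kmol)*22.4 = (0.121/2)*22.4 = 1.35520 Nm^3
O2 needed per kg fuel = C/12 + H/4 = 0.829/12 + 0.121/4 = 0.09933333 kmol
Per kg fuel: N2 = O2*3.76*22.4 = 0.09933333*3.76*22.4 = 8.36625 Nm^3
Total per kg = 1.54747 + 1.35520 + 8.36625 = 11.26892 Nm^3
Total = 11.26892 * 3.5 = 39.44 Nm^3


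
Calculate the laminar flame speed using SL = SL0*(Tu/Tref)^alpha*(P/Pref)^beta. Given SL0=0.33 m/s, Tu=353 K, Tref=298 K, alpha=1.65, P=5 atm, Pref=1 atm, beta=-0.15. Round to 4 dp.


SL = SL0 * (Tu/Tref)^alpha * (P/Pref)^beta
T ratio = 353/298 = 1.18456376
(T ratio)^alpha = 1.18456376^1.65 = 1.322426
(P/Pref)^beta = 5^(-0.15) = 0.785515
SL = 0.33 * 1.322426 * 0.785515 = 0.3428 m/s


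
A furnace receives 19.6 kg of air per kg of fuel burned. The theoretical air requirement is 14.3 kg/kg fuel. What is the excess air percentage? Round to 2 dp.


Excess air = actual - stoichiometric = 19.6 - 14.3 = 5.30 kg/kg fuel
Excess air % = (excess / stoich) * 100 = (5.30 / 14.3) * 100 = 37.06%


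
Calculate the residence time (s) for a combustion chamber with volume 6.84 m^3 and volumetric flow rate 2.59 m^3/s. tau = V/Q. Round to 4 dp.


tau = V / Q_flow
tau = 6.84 / 2.59 = 2.6409 s


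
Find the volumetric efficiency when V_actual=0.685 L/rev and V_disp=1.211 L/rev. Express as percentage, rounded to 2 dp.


eta_v = (V_actual / V_disp) * 100
Ratio = 0.685 / 1.211 = 0.5656
eta_v = 0.5656 * 100 = 56.56%


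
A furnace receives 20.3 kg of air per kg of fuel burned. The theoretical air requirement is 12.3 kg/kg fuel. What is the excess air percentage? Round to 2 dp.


Excess air = actual - stoichiometric = 20.3 - 12.3 = 8.00 kg/kg fuel
Excess air % = (excess / stoich) * 100 = (8.00 / 12.3) * 100 = 65.04%


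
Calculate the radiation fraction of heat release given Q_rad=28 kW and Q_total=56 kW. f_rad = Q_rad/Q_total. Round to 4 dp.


f_rad = Q_rad / Q_total
f_rad = 28 / 56 = 0.5000


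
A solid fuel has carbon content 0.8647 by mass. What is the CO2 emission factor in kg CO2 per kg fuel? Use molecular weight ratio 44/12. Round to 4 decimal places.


EF = C_frac * (M_CO2 / M_C)
EF = 0.8647 * (44/12)
EF = 0.8647 * 3.666667 = 3.1706 kg_CO2/kg_fuel


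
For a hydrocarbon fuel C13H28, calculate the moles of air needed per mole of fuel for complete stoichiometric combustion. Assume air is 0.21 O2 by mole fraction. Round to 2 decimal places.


Balanced combustion: C13H28 + 20 O2 -> 13 CO2 + 14 H2O
O2 needed = C + H/4 = 13 + 28/4 = 20.00 moles
Air moles = O2 / 0.21 = 20.00 / 0.21 = 95.24 moles air


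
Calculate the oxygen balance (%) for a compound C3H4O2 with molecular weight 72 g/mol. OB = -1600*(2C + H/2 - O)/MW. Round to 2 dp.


OB = -1600 * (2C + H/2 - O) / MW
Inner = 2*3 + 4/2 - 2 = 6.00
OB = -1600 * 6.00 / 72 = -133.33%


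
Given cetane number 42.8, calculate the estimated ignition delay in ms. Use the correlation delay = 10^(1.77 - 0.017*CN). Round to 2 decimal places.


delay = 10^(1.77 - 0.017*CN)
Exponent = 1.77 - 0.017*42.8 = 1.0424
delay = 10^1.0424 = 11.03 ms


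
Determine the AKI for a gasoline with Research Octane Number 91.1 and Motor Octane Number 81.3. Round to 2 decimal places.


AKI = (RON + MON) / 2
AKI = (91.1 + 81.3) / 2
AKI = 172.4 / 2 = 86.20


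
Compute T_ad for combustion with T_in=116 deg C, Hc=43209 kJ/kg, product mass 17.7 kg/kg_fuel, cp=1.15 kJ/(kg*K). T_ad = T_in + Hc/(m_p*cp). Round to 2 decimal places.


T_ad = T_in + Hc / (m_p * cp)
Denominator = 17.7 * 1.15 = 20.3550
Temperature rise = 43209 / 20.3550 = 2122.77 K
T_ad = 116 + 2122.77 = 2238.77 deg C


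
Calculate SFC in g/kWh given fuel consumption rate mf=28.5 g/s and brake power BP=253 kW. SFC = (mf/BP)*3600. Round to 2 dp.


SFC = (mf / BP) * 3600
Rate = 28.5 / 253 = 0.112648 g/(s*kW)
SFC = 0.112648 * 3600 = 405.53 g/kWh


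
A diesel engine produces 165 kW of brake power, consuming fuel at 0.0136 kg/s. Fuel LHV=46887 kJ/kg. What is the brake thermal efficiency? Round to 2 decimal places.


eta_BTE = (BP / (mf * LHV)) * 100
Denominator = 0.0136 * 46887 = 637.6632 kW
eta_BTE = (165 / 637.6632) * 100 = 25.88%


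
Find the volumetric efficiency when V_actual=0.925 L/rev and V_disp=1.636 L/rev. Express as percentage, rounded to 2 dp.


eta_v = (V_actual / V_disp) * 100
Ratio = 0.925 / 1.636 = 0.5654
eta_v = 0.5654 * 100 = 56.54%


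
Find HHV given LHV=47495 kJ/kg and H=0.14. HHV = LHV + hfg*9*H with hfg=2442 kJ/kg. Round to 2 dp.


HHV = LHV + hfg * 9 * H
Water addition = 2442 * 9 * 0.14 = 3076.920 kJ/kg
HHV = 47495 + 3076.920 = 50571.92 kJ/kg


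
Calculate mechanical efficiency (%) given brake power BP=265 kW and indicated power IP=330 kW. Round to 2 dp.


eta_mech = (BP / IP) * 100
Ratio = 265 / 330 = 0.8030
eta_mech = 0.8030 * 100 = 80.30%


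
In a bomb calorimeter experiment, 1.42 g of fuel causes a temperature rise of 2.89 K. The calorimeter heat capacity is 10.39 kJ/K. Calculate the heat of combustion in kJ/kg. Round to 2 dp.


Hc = C_cal * delta_T / m_fuel
Q_released = 10.39 * 2.89 = 30.0271 kJ
m_fuel = 1.42 g = 1.42/1000 kg = 0.001420 kg
Hc = 30.0271 / 0.001420 = 21145.85 kJ/kg


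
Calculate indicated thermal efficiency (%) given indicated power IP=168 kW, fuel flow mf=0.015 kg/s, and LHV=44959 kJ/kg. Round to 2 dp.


eta_ith = (IP / (mf * LHV)) * 100
Denominator = 0.015 * 44959 = 674.3850 kW
eta_ith = (168 / 674.3850) * 100 = 24.91%


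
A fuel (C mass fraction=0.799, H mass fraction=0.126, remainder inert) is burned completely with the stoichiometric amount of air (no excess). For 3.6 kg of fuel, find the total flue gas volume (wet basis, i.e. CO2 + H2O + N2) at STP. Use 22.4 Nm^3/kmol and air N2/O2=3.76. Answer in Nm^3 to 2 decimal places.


Per kg fuel: CO2 = (C/12 kmol)*22.4 = (0.799/12)*22.4 = 1.49147 Nm^3
Per kg fuel: H2O = (H/2 kmol)*22.4 = (0.126/2)*22.4 = 1.41120 Nm^3
O2 needed per kg fuel = C/12 + H/4 = 0.799/12 + 0.126/4 = 0.09808333 kmol
Per kg fuel: N2 = O2*3.76*22.4 = 0.09808333*3.76*22.4 = 8.26097 Nm^3
Total per kg = 1.49147 + 1.41120 + 8.26097 = 11.16364 Nm^3
Total = 11.16364 * 3.6 = 40.19 Nm^3


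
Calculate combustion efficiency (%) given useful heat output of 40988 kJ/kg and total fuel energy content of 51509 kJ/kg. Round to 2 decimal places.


Efficiency = (Q_useful / Q_fuel) * 100
Efficiency = (40988 / 51509) * 100
Efficiency = 0.7957 * 100 = 79.57%


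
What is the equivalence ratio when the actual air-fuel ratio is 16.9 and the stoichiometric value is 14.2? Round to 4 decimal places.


phi = AFR_stoich / AFR_actual
phi = 14.2 / 16.9 = 0.8402


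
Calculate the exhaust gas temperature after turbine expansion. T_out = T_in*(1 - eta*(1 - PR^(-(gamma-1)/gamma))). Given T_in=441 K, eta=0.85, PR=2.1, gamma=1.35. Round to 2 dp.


T_out = T_in * (1 - eta * (1 - PR^(-(gamma-1)/gamma)))
Exponent = -(1.35-1)/1.35 = -0.25925926
PR^exp = 2.1^(-0.25925926) = 0.82501466
Factor = 1 - 0.85*(1 - 0.82501466) = 0.85126246
T_out = 441 * 0.85126246 = 375.41 K


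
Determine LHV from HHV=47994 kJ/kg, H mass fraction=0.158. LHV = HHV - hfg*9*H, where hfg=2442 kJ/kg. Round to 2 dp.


LHV = HHV - hfg * 9 * H
Water correction = 2442 * 9 * 0.158 = 3472.524 kJ/kg
LHV = 47994 - 3472.524 = 44521.48 kJ/kg


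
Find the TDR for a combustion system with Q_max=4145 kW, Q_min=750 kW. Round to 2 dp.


TDR = Q_max / Q_min
TDR = 4145 / 750 = 5.53


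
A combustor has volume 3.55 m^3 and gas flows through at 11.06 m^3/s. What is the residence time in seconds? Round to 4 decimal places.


tau = V / Q_flow
tau = 3.55 / 11.06 = 0.3210 s


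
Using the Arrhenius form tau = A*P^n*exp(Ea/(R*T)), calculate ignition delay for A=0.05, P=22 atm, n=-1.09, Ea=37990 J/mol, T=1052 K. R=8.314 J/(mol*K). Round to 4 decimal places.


tau = A * P^n * exp(Ea/(R*T))
P^n = 22^(-1.09) = 0.03441591
Ea/(R*T) = 37990/(8.314*1052) = 4.343537
exp(Ea/(R*T)) = 76.979341
tau = 0.05 * 0.03441591 * 76.979341 = 0.1325 ms


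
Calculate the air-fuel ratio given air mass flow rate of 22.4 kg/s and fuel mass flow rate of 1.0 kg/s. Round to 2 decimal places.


AFR = m_air / m_fuel
AFR = 22.4 / 1.0 = 22.40


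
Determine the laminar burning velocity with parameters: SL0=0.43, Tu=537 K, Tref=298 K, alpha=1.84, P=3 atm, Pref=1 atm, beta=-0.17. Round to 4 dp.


SL = SL0 * (Tu/Tref)^alpha * (P/Pref)^beta
T ratio = 537/298 = 1.80201342
(T ratio)^alpha = 1.80201342^1.84 = 2.955254
(P/Pref)^beta = 3^(-0.17) = 0.829639
SL = 0.43 * 2.955254 * 0.829639 = 1.0543 m/s


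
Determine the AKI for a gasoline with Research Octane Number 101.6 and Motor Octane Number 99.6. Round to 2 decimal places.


AKI = (RON + MON) / 2
AKI = (101.6 + 99.6) / 2
AKI = 201.2 / 2 = 100.60


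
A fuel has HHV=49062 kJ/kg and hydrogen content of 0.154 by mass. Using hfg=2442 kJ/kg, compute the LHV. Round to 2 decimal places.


LHV = HHV - hfg * 9 * H
Water correction = 2442 * 9 * 0.154 = 3384.612 kJ/kg
LHV = 49062 - 3384.612 = 45677.39 kJ/kg


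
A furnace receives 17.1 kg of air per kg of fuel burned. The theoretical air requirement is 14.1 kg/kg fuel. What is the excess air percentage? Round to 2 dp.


Excess air = actual - stoichiometric = 17.1 - 14.1 = 3.00 kg/kg fuel
Excess air % = (excess / stoich) * 100 = (3.00 / 14.1) * 100 = 21.28%


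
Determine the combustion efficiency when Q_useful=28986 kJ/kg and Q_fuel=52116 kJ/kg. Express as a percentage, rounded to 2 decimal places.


Efficiency = (Q_useful / Q_fuel) * 100
Efficiency = (28986 / 52116) * 100
Efficiency = 0.5562 * 100 = 55.62%


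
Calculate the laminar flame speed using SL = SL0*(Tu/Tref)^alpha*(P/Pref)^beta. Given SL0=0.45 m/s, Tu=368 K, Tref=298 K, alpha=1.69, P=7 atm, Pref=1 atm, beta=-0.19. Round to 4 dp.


SL = SL0 * (Tu/Tref)^alpha * (P/Pref)^beta
T ratio = 368/298 = 1.23489933
(T ratio)^alpha = 1.23489933^1.69 = 1.428425
(P/Pref)^beta = 7^(-0.19) = 0.690926
SL = 0.45 * 1.428425 * 0.690926 = 0.4441 m/s


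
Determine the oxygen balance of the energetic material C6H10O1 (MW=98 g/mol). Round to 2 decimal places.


OB = -1600 * (2C + H/2 - O) / MW
Inner = 2*6 + 10/2 - 1 = 16.00
OB = -1600 * 16.00 / 98 = -261.22%


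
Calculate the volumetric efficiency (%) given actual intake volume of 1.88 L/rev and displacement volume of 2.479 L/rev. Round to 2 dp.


eta_v = (V_actual / V_disp) * 100
Ratio = 1.88 / 2.479 = 0.7584
eta_v = 0.7584 * 100 = 75.84%


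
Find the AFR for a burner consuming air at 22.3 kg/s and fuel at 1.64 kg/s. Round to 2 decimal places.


AFR = m_air / m_fuel
AFR = 22.3 / 1.64 = 13.60


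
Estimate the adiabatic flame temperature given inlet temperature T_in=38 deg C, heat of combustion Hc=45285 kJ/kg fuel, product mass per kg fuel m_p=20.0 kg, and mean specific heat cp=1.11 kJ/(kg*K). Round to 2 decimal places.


T_ad = T_in + Hc / (m_p * cp)
Denominator = 20.0 * 1.11 = 22.2000
Temperature rise = 45285 / 22.2000 = 2039.86 K
T_ad = 38 + 2039.86 = 2077.86 deg C


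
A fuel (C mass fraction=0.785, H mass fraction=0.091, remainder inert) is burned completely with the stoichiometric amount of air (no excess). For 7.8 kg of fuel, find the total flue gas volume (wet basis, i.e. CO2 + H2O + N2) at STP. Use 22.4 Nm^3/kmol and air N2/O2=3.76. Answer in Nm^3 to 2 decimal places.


Per kg fuel: CO2 = (C/12 kmol)*22.4 = (0.785/12)*22.4 = 1.46533 Nm^3
Per kg fuel: H2O = (H/2 kmol)*22.4 = (0.091/2)*22.4 = 1.01920 Nm^3
O2 needed per kg fuel = C/12 + H/4 = 0.785/12 + 0.091/4 = 0.08816667 kmol
Per kg fuel: N2 = O2*3.76*22.4 = 0.08816667*3.76*22.4 = 7.42575 Nm^3
Total per kg = 1.46533 + 1.01920 + 7.42575 = 9.91028 Nm^3
Total = 9.91028 * 7.8 = 77.30 Nm^3


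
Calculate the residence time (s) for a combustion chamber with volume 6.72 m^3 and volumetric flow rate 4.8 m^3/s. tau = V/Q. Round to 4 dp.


tau = V / Q_flow
tau = 6.72 / 4.8 = 1.4000 s


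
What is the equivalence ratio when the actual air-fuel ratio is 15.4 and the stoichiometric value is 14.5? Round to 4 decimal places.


phi = AFR_stoich / AFR_actual
phi = 14.5 / 15.4 = 0.9416


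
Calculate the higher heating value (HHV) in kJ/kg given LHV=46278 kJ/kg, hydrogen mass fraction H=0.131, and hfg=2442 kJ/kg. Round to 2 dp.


HHV = LHV + hfg * 9 * H
Water addition = 2442 * 9 * 0.131 = 2879.118 kJ/kg
HHV = 46278 + 2879.118 = 49157.12 kJ/kg


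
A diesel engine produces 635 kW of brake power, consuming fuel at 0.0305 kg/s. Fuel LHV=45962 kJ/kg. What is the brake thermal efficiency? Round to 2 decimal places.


eta_BTE = (BP / (mf * LHV)) * 100
Denominator = 0.0305 * 45962 = 1401.8410 kW
eta_BTE = (635 / 1401.8410) * 100 = 45.30%


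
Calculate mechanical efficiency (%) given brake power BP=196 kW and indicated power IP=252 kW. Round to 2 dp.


eta_mech = (BP / IP) * 100
Ratio = 196 / 252 = 0.7778
eta_mech = 0.7778 * 100 = 77.78%


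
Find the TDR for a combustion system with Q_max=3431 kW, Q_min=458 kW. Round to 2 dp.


TDR = Q_max / Q_min
TDR = 3431 / 458 = 7.49


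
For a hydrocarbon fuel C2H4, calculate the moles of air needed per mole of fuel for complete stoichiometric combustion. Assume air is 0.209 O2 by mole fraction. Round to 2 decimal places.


Balanced combustion: C2H4 + 3 O2 -> 2 CO2 + 2 H2O
O2 needed = C + H/4 = 2 + 4/4 = 3.00 moles
Air moles = O2 / 0.209 = 3.00 / 0.209 = 14.35 moles air


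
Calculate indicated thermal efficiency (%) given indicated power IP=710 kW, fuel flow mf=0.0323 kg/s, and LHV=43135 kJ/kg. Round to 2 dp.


eta_ith = (IP / (mf * LHV)) * 100
Denominator = 0.0323 * 43135 = 1393.2605 kW
eta_ith = (710 / 1393.2605) * 100 = 50.96%


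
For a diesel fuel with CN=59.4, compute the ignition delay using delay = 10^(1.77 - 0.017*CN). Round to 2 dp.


delay = 10^(1.77 - 0.017*CN)
Exponent = 1.77 - 0.017*59.4 = 0.7602
delay = 10^0.7602 = 5.76 ms


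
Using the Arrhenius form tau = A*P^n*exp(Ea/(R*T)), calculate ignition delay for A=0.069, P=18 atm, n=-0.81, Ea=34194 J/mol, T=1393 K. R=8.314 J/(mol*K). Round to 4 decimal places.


tau = A * P^n * exp(Ea/(R*T))
P^n = 18^(-0.81) = 0.09621201
Ea/(R*T) = 34194/(8.314*1393) = 2.952492
exp(Ea/(R*T)) = 19.153631
tau = 0.069 * 0.09621201 * 19.153631 = 0.1272 ms


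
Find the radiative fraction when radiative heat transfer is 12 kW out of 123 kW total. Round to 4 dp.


f_rad = Q_rad / Q_total
f_rad = 12 / 123 = 0.0976


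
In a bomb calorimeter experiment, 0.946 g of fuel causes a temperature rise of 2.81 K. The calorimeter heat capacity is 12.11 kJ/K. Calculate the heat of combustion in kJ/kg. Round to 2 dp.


Hc = C_cal * delta_T / m_fuel
Q_released = 12.11 * 2.81 = 34.0291 kJ
m_fuel = 0.946 g = 0.946/1000 kg = 0.000946 kg
Hc = 34.0291 / 0.000946 = 35971.56 kJ/kg


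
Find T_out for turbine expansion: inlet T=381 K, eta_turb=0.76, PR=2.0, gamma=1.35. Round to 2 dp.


T_out = T_in * (1 - eta * (1 - PR^(-(gamma-1)/gamma)))
Exponent = -(1.35-1)/1.35 = -0.25925926
PR^exp = 2.0^(-0.25925926) = 0.83551680
Factor = 1 - 0.76*(1 - 0.83551680) = 0.87499277
T_out = 381 * 0.87499277 = 333.37 K


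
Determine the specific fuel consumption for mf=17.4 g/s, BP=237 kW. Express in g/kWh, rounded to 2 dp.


SFC = (mf / BP) * 3600
Rate = 17.4 / 237 = 0.073418 g/(s*kW)
SFC = 0.073418 * 3600 = 264.30 g/kWh


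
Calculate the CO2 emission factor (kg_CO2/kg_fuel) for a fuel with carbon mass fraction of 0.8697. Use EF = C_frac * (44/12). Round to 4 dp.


EF = C_frac * (M_CO2 / M_C)
EF = 0.8697 * (44/12)
EF = 0.8697 * 3.666667 = 3.1889 kg_CO2/kg_fuel


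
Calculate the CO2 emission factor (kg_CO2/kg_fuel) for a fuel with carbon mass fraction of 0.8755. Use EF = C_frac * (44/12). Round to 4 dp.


EF = C_frac * (M_CO2 / M_C)
EF = 0.8755 * (44/12)
EF = 0.8755 * 3.666667 = 3.2102 kg_CO2/kg_fuel


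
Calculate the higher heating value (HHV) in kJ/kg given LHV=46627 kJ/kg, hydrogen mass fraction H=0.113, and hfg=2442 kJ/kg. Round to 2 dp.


HHV = LHV + hfg * 9 * H
Water addition = 2442 * 9 * 0.113 = 2483.514 kJ/kg
HHV = 46627 + 2483.514 = 49110.51 kJ/kg


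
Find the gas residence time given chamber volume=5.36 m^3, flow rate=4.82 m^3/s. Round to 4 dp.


tau = V / Q_flow
tau = 5.36 / 4.82 = 1.1120 s


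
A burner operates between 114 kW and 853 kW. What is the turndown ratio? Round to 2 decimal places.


TDR = Q_max / Q_min
TDR = 853 / 114 = 7.48


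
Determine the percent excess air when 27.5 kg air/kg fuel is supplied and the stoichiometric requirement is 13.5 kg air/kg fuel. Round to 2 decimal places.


Excess air = actual - stoichiometric = 27.5 - 13.5 = 14.00 kg/kg fuel
Excess air % = (excess / stoich) * 100 = (14.00 / 13.5) * 100 = 103.70%


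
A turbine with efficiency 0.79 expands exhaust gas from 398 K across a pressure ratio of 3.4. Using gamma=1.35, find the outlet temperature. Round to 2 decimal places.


T_out = T_in * (1 - eta * (1 - PR^(-(gamma-1)/gamma)))
Exponent = -(1.35-1)/1.35 = -0.25925926
PR^exp = 3.4^(-0.25925926) = 0.72813041
Factor = 1 - 0.79*(1 - 0.72813041) = 0.78522302
T_out = 398 * 0.78522302 = 312.52 K


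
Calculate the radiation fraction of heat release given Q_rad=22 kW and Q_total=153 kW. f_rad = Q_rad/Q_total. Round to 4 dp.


f_rad = Q_rad / Q_total
f_rad = 22 / 153 = 0.1438


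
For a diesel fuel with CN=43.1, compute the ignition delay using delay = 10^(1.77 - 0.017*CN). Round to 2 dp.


delay = 10^(1.77 - 0.017*CN)
Exponent = 1.77 - 0.017*43.1 = 1.0373
delay = 10^1.0373 = 10.90 ms


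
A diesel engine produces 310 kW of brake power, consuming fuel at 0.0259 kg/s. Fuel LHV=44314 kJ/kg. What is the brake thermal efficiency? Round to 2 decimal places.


eta_BTE = (BP / (mf * LHV)) * 100
Denominator = 0.0259 * 44314 = 1147.7326 kW
eta_BTE = (310 / 1147.7326) * 100 = 27.01%


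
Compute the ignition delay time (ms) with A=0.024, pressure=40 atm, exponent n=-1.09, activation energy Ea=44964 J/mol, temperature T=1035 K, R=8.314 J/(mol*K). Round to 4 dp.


tau = A * P^n * exp(Ea/(R*T))
P^n = 40^(-1.09) = 0.01793720
Ea/(R*T) = 44964/(8.314*1035) = 5.225340
exp(Ea/(R*T)) = 185.924408
tau = 0.024 * 0.01793720 * 185.924408 = 0.0800 ms


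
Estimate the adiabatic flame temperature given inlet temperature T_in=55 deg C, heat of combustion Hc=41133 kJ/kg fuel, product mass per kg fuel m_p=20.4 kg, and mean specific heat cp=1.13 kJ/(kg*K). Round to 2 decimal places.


T_ad = T_in + Hc / (m_p * cp)
Denominator = 20.4 * 1.13 = 23.0520
Temperature rise = 41133 / 23.0520 = 1784.36 K
T_ad = 55 + 1784.36 = 1839.36 deg C


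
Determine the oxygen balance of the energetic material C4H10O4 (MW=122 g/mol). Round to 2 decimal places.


OB = -1600 * (2C + H/2 - O) / MW
Inner = 2*4 + 10/2 - 4 = 9.00
OB = -1600 * 9.00 / 122 = -118.03%


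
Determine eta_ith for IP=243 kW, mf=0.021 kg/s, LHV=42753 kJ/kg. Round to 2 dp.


eta_ith = (IP / (mf * LHV)) * 100
Denominator = 0.021 * 42753 = 897.8130 kW
eta_ith = (243 / 897.8130) * 100 = 27.07%


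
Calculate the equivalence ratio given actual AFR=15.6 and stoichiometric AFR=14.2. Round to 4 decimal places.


phi = AFR_stoich / AFR_actual
phi = 14.2 / 15.6 = 0.9103


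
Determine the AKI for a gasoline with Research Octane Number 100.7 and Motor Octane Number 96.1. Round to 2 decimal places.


AKI = (RON + MON) / 2
AKI = (100.7 + 96.1) / 2
AKI = 196.8 / 2 = 98.40


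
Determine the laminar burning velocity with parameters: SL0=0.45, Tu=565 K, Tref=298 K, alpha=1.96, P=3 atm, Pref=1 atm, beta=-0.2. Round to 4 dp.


SL = SL0 * (Tu/Tref)^alpha * (P/Pref)^beta
T ratio = 565/298 = 1.89597315
(T ratio)^alpha = 1.89597315^1.96 = 3.503895
(P/Pref)^beta = 3^(-0.2) = 0.802742
SL = 0.45 * 3.503895 * 0.802742 = 1.2657 m/s


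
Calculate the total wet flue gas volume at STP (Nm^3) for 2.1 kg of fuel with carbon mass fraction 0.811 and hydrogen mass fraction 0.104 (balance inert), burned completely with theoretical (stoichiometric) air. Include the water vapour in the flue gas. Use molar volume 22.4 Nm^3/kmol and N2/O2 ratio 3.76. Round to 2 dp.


Per kg fuel: CO2 = (C/12 kmol)*22.4 = (0.811/12)*22.4 = 1.51387 Nm^3
Per kg fuel: H2O = (H/2 kmol)*22.4 = (0.104/2)*22.4 = 1.16480 Nm^3
O2 needed per kg fuel = C/12 + H/4 = 0.811/12 + 0.104/4 = 0.09358333 kmol
Per kg fuel: N2 = O2*3.76*22.4 = 0.09358333*3.76*22.4 = 7.88196 Nm^3
Total per kg = 1.51387 + 1.16480 + 7.88196 = 10.56063 Nm^3
Total = 10.56063 * 2.1 = 22.18 Nm^3


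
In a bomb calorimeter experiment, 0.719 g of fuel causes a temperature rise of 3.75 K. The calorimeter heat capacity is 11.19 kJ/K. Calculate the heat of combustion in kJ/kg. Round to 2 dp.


Hc = C_cal * delta_T / m_fuel
Q_released = 11.19 * 3.75 = 41.9625 kJ
m_fuel = 0.719 g = 0.719/1000 kg = 0.000719 kg
Hc = 41.9625 / 0.000719 = 58362.31 kJ/kg


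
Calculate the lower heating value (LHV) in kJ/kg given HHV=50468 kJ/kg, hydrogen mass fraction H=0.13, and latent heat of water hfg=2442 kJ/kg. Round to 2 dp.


LHV = HHV - hfg * 9 * H
Water correction = 2442 * 9 * 0.13 = 2857.140 kJ/kg
LHV = 50468 - 2857.140 = 47610.86 kJ/kg


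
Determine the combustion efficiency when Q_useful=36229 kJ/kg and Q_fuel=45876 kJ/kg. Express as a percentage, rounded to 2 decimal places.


Efficiency = (Q_useful / Q_fuel) * 100
Efficiency = (36229 / 45876) * 100
Efficiency = 0.7897 * 100 = 78.97%


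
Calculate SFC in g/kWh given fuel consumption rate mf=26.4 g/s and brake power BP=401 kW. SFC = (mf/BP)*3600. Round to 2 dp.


SFC = (mf / BP) * 3600
Rate = 26.4 / 401 = 0.065835 g/(s*kW)
SFC = 0.065835 * 3600 = 237.01 g/kWh


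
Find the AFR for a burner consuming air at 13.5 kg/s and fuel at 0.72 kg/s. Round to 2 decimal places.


AFR = m_air / m_fuel
AFR = 13.5 / 0.72 = 18.75


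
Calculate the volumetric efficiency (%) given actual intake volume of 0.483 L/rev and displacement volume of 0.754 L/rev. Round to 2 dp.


eta_v = (V_actual / V_disp) * 100
Ratio = 0.483 / 0.754 = 0.6406
eta_v = 0.6406 * 100 = 64.06%


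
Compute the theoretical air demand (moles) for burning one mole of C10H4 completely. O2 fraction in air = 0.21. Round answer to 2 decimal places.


Balanced combustion: C10H4 + 11 O2 -> 10 CO2 + 2 H2O
O2 needed = C + H/4 = 10 + 4/4 = 11.00 moles
Air moles = O2 / 0.21 = 11.00 / 0.21 = 52.38 moles air


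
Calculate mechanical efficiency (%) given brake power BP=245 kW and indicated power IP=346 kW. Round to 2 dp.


eta_mech = (BP / IP) * 100
Ratio = 245 / 346 = 0.7081
eta_mech = 0.7081 * 100 = 70.81%


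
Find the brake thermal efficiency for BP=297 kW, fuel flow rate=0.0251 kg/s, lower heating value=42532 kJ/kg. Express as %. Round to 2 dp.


eta_BTE = (BP / (mf * LHV)) * 100
Denominator = 0.0251 * 42532 = 1067.5532 kW
eta_BTE = (297 / 1067.5532) * 100 = 27.82%


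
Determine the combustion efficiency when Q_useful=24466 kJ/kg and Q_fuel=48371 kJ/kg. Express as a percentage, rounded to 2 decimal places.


Efficiency = (Q_useful / Q_fuel) * 100
Efficiency = (24466 / 48371) * 100
Efficiency = 0.5058 * 100 = 50.58%


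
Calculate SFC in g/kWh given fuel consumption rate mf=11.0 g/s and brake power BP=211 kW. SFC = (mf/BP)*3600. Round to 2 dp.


SFC = (mf / BP) * 3600
Rate = 11.0 / 211 = 0.052133 g/(s*kW)
SFC = 0.052133 * 3600 = 187.68 g/kWh


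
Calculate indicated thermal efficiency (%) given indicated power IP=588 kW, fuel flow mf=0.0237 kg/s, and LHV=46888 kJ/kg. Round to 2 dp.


eta_ith = (IP / (mf * LHV)) * 100
Denominator = 0.0237 * 46888 = 1111.2456 kW
eta_ith = (588 / 1111.2456) * 100 = 52.91%


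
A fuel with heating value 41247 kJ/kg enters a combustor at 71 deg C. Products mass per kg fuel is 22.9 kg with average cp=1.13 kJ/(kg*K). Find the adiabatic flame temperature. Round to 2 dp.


T_ad = T_in + Hc / (m_p * cp)
Denominator = 22.9 * 1.13 = 25.8770
Temperature rise = 41247 / 25.8770 = 1593.96 K
T_ad = 71 + 1593.96 = 1664.96 deg C


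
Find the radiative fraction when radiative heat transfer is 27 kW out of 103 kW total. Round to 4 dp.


f_rad = Q_rad / Q_total
f_rad = 27 / 103 = 0.2621


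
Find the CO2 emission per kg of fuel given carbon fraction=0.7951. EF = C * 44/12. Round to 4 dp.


EF = C_frac * (M_CO2 / M_C)
EF = 0.7951 * (44/12)
EF = 0.7951 * 3.666667 = 2.9154 kg_CO2/kg_fuel


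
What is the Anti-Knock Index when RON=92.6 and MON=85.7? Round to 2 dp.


AKI = (RON + MON) / 2
AKI = (92.6 + 85.7) / 2
AKI = 178.3 / 2 = 89.15


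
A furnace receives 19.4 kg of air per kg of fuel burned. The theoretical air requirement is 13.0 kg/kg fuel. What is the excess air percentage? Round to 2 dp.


Excess air = actual - stoichiometric = 19.4 - 13.0 = 6.40 kg/kg fuel
Excess air % = (excess / stoich) * 100 = (6.40 / 13.0) * 100 = 49.23%


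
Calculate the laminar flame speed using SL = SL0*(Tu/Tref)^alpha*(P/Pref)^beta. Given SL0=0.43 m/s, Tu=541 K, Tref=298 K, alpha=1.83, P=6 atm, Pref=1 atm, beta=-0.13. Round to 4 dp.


SL = SL0 * (Tu/Tref)^alpha * (P/Pref)^beta
T ratio = 541/298 = 1.81543624
(T ratio)^alpha = 1.81543624^1.83 = 2.978072
(P/Pref)^beta = 6^(-0.13) = 0.792210
SL = 0.43 * 2.978072 * 0.792210 = 1.0145 m/s


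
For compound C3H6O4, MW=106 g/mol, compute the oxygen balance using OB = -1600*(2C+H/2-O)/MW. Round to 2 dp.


OB = -1600 * (2C + H/2 - O) / MW
Inner = 2*3 + 6/2 - 4 = 5.00
OB = -1600 * 5.00 / 106 = -75.47%


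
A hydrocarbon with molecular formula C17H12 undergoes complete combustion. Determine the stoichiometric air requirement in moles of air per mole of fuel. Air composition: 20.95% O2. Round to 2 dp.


Balanced combustion: C17H12 + 20 O2 -> 17 CO2 + 6 H2O
O2 needed = C + H/4 = 17 + 12/4 = 20.00 moles
Air moles = O2 / 0.2095 = 20.00 / 0.2095 = 95.47 moles air


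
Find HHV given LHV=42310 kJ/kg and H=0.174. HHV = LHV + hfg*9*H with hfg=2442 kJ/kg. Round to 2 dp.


HHV = LHV + hfg * 9 * H
Water addition = 2442 * 9 * 0.174 = 3824.172 kJ/kg
HHV = 42310 + 3824.172 = 46134.17 kJ/kg


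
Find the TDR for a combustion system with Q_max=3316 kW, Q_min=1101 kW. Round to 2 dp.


TDR = Q_max / Q_min
TDR = 3316 / 1101 = 3.01


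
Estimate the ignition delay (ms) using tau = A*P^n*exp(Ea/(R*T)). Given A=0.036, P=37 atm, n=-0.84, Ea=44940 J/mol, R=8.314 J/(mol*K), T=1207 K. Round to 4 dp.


tau = A * P^n * exp(Ea/(R*T))
P^n = 37^(-0.84) = 0.04816267
Ea/(R*T) = 44940/(8.314*1207) = 4.478327
exp(Ea/(R*T)) = 88.087158
tau = 0.036 * 0.04816267 * 88.087158 = 0.1527 ms


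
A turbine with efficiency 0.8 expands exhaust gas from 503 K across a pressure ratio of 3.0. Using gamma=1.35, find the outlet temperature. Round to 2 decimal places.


T_out = T_in * (1 - eta * (1 - PR^(-(gamma-1)/gamma)))
Exponent = -(1.35-1)/1.35 = -0.25925926
PR^exp = 3.0^(-0.25925926) = 0.75214556
Factor = 1 - 0.8*(1 - 0.75214556) = 0.80171645
T_out = 503 * 0.80171645 = 403.26 K


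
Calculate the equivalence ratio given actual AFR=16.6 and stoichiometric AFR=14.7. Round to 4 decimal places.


phi = AFR_stoich / AFR_actual
phi = 14.7 / 16.6 = 0.8855


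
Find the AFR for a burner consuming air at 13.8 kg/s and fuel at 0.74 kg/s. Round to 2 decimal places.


AFR = m_air / m_fuel
AFR = 13.8 / 0.74 = 18.65


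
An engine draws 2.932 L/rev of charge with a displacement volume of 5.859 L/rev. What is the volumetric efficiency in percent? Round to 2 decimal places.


eta_v = (V_actual / V_disp) * 100
Ratio = 2.932 / 5.859 = 0.5004
eta_v = 0.5004 * 100 = 50.04%


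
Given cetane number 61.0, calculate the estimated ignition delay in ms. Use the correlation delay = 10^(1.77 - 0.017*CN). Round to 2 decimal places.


delay = 10^(1.77 - 0.017*CN)
Exponent = 1.77 - 0.017*61.0 = 0.7330
delay = 10^0.7330 = 5.41 ms


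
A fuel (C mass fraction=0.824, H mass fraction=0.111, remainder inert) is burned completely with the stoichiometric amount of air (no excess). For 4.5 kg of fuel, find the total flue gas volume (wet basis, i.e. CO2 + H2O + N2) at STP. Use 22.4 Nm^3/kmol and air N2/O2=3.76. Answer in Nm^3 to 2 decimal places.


Per kg fuel: CO2 = (C/12 kmol)*22.4 = (0.824/12)*22.4 = 1.53813 Nm^3
Per kg fuel: H2O = (H/2 kmol)*22.4 = (0.111/2)*22.4 = 1.24320 Nm^3
O2 needed per kg fuel = C/12 + H/4 = 0.824/12 + 0.111/4 = 0.09641667 kmol
Per kg fuel: N2 = O2*3.76*22.4 = 0.09641667*3.76*22.4 = 8.12060 Nm^3
Total per kg = 1.53813 + 1.24320 + 8.12060 = 10.90193 Nm^3
Total = 10.90193 * 4.5 = 49.06 Nm^3


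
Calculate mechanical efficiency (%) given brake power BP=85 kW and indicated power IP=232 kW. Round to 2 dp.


eta_mech = (BP / IP) * 100
Ratio = 85 / 232 = 0.3664
eta_mech = 0.3664 * 100 = 36.64%


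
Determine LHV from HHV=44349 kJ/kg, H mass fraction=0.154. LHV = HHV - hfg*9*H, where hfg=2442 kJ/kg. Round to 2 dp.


LHV = HHV - hfg * 9 * H
Water correction = 2442 * 9 * 0.154 = 3384.612 kJ/kg
LHV = 44349 - 3384.612 = 40964.39 kJ/kg


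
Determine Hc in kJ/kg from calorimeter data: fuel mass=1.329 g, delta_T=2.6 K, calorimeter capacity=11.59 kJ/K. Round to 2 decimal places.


Hc = C_cal * delta_T / m_fuel
Q_released = 11.59 * 2.6 = 30.1340 kJ
m_fuel = 1.329 g = 1.329/1000 kg = 0.001329 kg
Hc = 30.1340 / 0.001329 = 22674.19 kJ/kg


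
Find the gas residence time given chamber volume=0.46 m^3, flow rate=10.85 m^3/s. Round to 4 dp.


tau = V / Q_flow
tau = 0.46 / 10.85 = 0.0424 s


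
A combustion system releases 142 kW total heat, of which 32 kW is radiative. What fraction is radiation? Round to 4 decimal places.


f_rad = Q_rad / Q_total
f_rad = 32 / 142 = 0.2254


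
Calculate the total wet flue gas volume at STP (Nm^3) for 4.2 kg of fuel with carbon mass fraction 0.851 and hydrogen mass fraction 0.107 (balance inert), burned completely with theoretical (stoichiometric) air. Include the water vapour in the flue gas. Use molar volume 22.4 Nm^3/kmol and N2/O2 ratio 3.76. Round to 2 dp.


Per kg fuel: CO2 = (C/12 kmol)*22.4 = (0.851/12)*22.4 = 1.58853 Nm^3
Per kg fuel: H2O = (H/2 kmol)*22.4 = (0.107/2)*22.4 = 1.19840 Nm^3
O2 needed per kg fuel = C/12 + H/4 = 0.851/12 + 0.107/4 = 0.09766667 kmol
Per kg fuel: N2 = O2*3.76*22.4 = 0.09766667*3.76*22.4 = 8.22588 Nm^3
Total per kg = 1.58853 + 1.19840 + 8.22588 = 11.01281 Nm^3
Total = 11.01281 * 4.2 = 46.25 Nm^3


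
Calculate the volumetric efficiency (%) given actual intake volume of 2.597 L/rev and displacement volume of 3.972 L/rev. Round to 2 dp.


eta_v = (V_actual / V_disp) * 100
Ratio = 2.597 / 3.972 = 0.6538
eta_v = 0.6538 * 100 = 65.38%


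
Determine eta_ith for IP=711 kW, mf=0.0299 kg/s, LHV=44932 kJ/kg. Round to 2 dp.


eta_ith = (IP / (mf * LHV)) * 100
Denominator = 0.0299 * 44932 = 1343.4668 kW
eta_ith = (711 / 1343.4668) * 100 = 52.92%


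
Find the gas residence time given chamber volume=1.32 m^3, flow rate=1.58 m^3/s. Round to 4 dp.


tau = V / Q_flow
tau = 1.32 / 1.58 = 0.8354 s
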